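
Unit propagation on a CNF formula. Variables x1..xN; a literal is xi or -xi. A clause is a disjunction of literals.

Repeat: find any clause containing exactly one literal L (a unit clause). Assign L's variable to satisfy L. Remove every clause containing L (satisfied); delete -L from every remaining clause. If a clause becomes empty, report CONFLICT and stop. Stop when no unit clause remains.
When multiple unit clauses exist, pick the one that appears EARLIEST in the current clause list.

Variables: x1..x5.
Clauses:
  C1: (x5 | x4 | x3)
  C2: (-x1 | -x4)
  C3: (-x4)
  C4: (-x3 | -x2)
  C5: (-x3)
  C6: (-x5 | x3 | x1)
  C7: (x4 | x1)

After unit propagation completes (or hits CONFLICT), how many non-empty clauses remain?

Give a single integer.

unit clause [-4] forces x4=F; simplify:
  drop 4 from [5, 4, 3] -> [5, 3]
  drop 4 from [4, 1] -> [1]
  satisfied 2 clause(s); 5 remain; assigned so far: [4]
unit clause [-3] forces x3=F; simplify:
  drop 3 from [5, 3] -> [5]
  drop 3 from [-5, 3, 1] -> [-5, 1]
  satisfied 2 clause(s); 3 remain; assigned so far: [3, 4]
unit clause [5] forces x5=T; simplify:
  drop -5 from [-5, 1] -> [1]
  satisfied 1 clause(s); 2 remain; assigned so far: [3, 4, 5]
unit clause [1] forces x1=T; simplify:
  satisfied 2 clause(s); 0 remain; assigned so far: [1, 3, 4, 5]

Answer: 0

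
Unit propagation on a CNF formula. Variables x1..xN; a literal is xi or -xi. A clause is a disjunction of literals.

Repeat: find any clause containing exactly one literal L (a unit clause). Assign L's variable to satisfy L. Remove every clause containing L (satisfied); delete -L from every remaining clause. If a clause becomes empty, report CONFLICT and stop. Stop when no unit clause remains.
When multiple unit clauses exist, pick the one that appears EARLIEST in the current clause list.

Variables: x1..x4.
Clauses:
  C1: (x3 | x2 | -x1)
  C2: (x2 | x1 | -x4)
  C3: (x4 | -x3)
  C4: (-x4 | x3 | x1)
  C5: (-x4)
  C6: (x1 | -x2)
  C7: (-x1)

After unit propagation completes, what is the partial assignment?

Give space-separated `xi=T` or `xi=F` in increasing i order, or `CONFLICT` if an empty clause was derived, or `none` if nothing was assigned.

unit clause [-4] forces x4=F; simplify:
  drop 4 from [4, -3] -> [-3]
  satisfied 3 clause(s); 4 remain; assigned so far: [4]
unit clause [-3] forces x3=F; simplify:
  drop 3 from [3, 2, -1] -> [2, -1]
  satisfied 1 clause(s); 3 remain; assigned so far: [3, 4]
unit clause [-1] forces x1=F; simplify:
  drop 1 from [1, -2] -> [-2]
  satisfied 2 clause(s); 1 remain; assigned so far: [1, 3, 4]
unit clause [-2] forces x2=F; simplify:
  satisfied 1 clause(s); 0 remain; assigned so far: [1, 2, 3, 4]

Answer: x1=F x2=F x3=F x4=F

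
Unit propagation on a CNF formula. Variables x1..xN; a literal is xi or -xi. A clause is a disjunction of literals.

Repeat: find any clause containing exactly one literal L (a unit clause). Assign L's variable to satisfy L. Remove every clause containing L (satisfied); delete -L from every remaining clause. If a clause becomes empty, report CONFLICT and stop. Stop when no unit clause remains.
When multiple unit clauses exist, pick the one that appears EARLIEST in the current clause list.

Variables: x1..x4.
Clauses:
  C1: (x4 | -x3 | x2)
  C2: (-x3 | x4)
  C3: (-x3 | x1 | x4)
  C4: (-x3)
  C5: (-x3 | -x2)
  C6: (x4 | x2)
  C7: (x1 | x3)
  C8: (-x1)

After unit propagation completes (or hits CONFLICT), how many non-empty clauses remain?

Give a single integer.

unit clause [-3] forces x3=F; simplify:
  drop 3 from [1, 3] -> [1]
  satisfied 5 clause(s); 3 remain; assigned so far: [3]
unit clause [1] forces x1=T; simplify:
  drop -1 from [-1] -> [] (empty!)
  satisfied 1 clause(s); 2 remain; assigned so far: [1, 3]
CONFLICT (empty clause)

Answer: 1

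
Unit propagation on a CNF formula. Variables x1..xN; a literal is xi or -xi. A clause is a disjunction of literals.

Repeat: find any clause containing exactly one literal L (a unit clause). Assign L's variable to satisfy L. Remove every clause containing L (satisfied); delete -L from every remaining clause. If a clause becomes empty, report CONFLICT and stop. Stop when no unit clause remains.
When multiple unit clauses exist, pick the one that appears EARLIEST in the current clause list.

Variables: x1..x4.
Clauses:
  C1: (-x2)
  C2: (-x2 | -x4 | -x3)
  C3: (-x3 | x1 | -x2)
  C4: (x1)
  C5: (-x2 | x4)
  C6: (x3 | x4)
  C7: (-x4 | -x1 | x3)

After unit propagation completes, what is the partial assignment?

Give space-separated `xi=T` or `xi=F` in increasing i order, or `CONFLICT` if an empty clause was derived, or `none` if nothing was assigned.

unit clause [-2] forces x2=F; simplify:
  satisfied 4 clause(s); 3 remain; assigned so far: [2]
unit clause [1] forces x1=T; simplify:
  drop -1 from [-4, -1, 3] -> [-4, 3]
  satisfied 1 clause(s); 2 remain; assigned so far: [1, 2]

Answer: x1=T x2=F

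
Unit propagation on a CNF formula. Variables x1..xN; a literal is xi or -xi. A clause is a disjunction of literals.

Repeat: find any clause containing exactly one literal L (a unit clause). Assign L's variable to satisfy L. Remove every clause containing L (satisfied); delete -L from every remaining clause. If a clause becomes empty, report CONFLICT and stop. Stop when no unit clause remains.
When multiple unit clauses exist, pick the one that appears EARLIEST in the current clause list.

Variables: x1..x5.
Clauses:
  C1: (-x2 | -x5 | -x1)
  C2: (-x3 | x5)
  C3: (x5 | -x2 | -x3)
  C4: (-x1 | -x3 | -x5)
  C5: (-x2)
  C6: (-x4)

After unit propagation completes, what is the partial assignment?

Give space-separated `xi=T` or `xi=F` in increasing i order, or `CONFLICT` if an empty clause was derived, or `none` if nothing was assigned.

Answer: x2=F x4=F

Derivation:
unit clause [-2] forces x2=F; simplify:
  satisfied 3 clause(s); 3 remain; assigned so far: [2]
unit clause [-4] forces x4=F; simplify:
  satisfied 1 clause(s); 2 remain; assigned so far: [2, 4]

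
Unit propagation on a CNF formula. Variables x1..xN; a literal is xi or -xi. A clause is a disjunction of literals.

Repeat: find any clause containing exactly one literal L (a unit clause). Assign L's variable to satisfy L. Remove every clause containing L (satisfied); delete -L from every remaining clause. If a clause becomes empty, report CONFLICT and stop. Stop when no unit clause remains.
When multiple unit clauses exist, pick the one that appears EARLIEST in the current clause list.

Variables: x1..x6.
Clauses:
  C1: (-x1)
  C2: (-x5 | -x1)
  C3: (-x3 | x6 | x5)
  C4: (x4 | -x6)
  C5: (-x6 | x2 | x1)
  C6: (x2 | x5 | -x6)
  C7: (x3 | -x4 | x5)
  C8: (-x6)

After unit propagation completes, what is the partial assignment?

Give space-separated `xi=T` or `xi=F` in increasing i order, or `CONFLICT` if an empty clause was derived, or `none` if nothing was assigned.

Answer: x1=F x6=F

Derivation:
unit clause [-1] forces x1=F; simplify:
  drop 1 from [-6, 2, 1] -> [-6, 2]
  satisfied 2 clause(s); 6 remain; assigned so far: [1]
unit clause [-6] forces x6=F; simplify:
  drop 6 from [-3, 6, 5] -> [-3, 5]
  satisfied 4 clause(s); 2 remain; assigned so far: [1, 6]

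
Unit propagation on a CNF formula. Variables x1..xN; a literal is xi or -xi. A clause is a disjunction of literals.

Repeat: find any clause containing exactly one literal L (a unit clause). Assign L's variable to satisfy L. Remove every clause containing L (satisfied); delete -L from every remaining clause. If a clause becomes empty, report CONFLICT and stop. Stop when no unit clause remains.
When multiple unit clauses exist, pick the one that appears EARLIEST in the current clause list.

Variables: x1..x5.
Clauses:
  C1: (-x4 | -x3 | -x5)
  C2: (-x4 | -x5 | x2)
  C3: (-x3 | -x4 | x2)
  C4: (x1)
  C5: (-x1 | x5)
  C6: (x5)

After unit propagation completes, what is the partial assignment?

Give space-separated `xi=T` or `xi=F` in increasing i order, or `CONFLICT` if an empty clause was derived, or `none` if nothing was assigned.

Answer: x1=T x5=T

Derivation:
unit clause [1] forces x1=T; simplify:
  drop -1 from [-1, 5] -> [5]
  satisfied 1 clause(s); 5 remain; assigned so far: [1]
unit clause [5] forces x5=T; simplify:
  drop -5 from [-4, -3, -5] -> [-4, -3]
  drop -5 from [-4, -5, 2] -> [-4, 2]
  satisfied 2 clause(s); 3 remain; assigned so far: [1, 5]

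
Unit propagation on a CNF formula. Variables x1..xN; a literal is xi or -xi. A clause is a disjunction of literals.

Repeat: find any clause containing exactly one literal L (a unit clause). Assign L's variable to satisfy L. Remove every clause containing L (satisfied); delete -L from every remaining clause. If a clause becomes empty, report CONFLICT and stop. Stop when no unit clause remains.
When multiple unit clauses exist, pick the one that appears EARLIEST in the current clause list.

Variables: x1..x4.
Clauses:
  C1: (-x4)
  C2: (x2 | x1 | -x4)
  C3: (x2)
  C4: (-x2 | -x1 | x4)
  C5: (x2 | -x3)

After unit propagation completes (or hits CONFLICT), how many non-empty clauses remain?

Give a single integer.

unit clause [-4] forces x4=F; simplify:
  drop 4 from [-2, -1, 4] -> [-2, -1]
  satisfied 2 clause(s); 3 remain; assigned so far: [4]
unit clause [2] forces x2=T; simplify:
  drop -2 from [-2, -1] -> [-1]
  satisfied 2 clause(s); 1 remain; assigned so far: [2, 4]
unit clause [-1] forces x1=F; simplify:
  satisfied 1 clause(s); 0 remain; assigned so far: [1, 2, 4]

Answer: 0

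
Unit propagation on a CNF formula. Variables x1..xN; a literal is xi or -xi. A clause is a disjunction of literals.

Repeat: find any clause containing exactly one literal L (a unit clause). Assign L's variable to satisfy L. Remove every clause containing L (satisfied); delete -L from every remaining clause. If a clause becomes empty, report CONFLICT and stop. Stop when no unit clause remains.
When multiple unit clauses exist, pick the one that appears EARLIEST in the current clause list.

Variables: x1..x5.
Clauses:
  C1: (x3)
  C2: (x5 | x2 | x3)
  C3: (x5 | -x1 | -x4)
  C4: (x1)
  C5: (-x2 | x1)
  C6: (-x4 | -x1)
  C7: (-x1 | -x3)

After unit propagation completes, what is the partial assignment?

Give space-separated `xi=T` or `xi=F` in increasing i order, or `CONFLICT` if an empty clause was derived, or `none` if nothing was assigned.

unit clause [3] forces x3=T; simplify:
  drop -3 from [-1, -3] -> [-1]
  satisfied 2 clause(s); 5 remain; assigned so far: [3]
unit clause [1] forces x1=T; simplify:
  drop -1 from [5, -1, -4] -> [5, -4]
  drop -1 from [-4, -1] -> [-4]
  drop -1 from [-1] -> [] (empty!)
  satisfied 2 clause(s); 3 remain; assigned so far: [1, 3]
CONFLICT (empty clause)

Answer: CONFLICT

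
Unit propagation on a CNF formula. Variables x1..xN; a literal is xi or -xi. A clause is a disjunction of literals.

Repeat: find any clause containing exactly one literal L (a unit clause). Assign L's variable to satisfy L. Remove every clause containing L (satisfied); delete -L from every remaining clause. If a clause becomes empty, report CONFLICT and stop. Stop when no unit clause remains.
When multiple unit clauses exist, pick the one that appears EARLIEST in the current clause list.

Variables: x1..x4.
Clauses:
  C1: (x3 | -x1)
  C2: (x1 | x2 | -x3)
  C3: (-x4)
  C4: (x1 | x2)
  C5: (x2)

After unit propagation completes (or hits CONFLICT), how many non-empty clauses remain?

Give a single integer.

Answer: 1

Derivation:
unit clause [-4] forces x4=F; simplify:
  satisfied 1 clause(s); 4 remain; assigned so far: [4]
unit clause [2] forces x2=T; simplify:
  satisfied 3 clause(s); 1 remain; assigned so far: [2, 4]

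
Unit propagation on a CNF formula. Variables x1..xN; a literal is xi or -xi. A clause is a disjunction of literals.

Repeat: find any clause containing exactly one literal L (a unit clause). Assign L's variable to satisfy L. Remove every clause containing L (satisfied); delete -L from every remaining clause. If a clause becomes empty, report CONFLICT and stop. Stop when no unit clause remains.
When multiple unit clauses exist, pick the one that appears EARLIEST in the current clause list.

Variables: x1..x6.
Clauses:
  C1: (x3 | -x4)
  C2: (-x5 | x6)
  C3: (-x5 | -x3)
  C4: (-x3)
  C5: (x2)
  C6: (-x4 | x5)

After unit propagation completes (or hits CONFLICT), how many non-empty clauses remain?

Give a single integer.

unit clause [-3] forces x3=F; simplify:
  drop 3 from [3, -4] -> [-4]
  satisfied 2 clause(s); 4 remain; assigned so far: [3]
unit clause [-4] forces x4=F; simplify:
  satisfied 2 clause(s); 2 remain; assigned so far: [3, 4]
unit clause [2] forces x2=T; simplify:
  satisfied 1 clause(s); 1 remain; assigned so far: [2, 3, 4]

Answer: 1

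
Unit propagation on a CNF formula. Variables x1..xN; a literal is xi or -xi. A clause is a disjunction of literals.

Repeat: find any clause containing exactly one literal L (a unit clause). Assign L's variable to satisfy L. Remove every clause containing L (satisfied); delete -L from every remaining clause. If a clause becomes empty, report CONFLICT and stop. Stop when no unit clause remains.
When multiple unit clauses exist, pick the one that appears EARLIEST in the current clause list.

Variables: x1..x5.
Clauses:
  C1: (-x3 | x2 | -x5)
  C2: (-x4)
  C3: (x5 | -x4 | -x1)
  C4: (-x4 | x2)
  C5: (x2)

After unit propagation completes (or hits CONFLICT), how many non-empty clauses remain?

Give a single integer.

unit clause [-4] forces x4=F; simplify:
  satisfied 3 clause(s); 2 remain; assigned so far: [4]
unit clause [2] forces x2=T; simplify:
  satisfied 2 clause(s); 0 remain; assigned so far: [2, 4]

Answer: 0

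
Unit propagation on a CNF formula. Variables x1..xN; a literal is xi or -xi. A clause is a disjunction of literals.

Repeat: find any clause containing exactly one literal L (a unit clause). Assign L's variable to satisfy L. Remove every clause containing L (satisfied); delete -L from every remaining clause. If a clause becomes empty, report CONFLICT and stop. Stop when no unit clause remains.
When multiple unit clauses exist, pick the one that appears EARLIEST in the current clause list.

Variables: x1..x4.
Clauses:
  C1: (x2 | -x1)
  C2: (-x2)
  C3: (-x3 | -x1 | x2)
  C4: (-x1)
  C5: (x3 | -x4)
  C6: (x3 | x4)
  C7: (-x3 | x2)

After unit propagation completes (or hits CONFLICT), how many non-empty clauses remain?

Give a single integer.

Answer: 0

Derivation:
unit clause [-2] forces x2=F; simplify:
  drop 2 from [2, -1] -> [-1]
  drop 2 from [-3, -1, 2] -> [-3, -1]
  drop 2 from [-3, 2] -> [-3]
  satisfied 1 clause(s); 6 remain; assigned so far: [2]
unit clause [-1] forces x1=F; simplify:
  satisfied 3 clause(s); 3 remain; assigned so far: [1, 2]
unit clause [-3] forces x3=F; simplify:
  drop 3 from [3, -4] -> [-4]
  drop 3 from [3, 4] -> [4]
  satisfied 1 clause(s); 2 remain; assigned so far: [1, 2, 3]
unit clause [-4] forces x4=F; simplify:
  drop 4 from [4] -> [] (empty!)
  satisfied 1 clause(s); 1 remain; assigned so far: [1, 2, 3, 4]
CONFLICT (empty clause)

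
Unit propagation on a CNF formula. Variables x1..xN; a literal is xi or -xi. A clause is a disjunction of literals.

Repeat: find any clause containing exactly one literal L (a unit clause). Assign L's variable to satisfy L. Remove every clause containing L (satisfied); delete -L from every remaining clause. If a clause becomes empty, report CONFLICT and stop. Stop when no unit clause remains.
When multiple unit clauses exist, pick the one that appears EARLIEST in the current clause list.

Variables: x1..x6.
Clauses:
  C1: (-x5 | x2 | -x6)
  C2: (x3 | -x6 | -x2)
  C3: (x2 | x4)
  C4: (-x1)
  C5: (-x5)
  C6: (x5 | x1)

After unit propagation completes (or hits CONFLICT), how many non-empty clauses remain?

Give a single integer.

unit clause [-1] forces x1=F; simplify:
  drop 1 from [5, 1] -> [5]
  satisfied 1 clause(s); 5 remain; assigned so far: [1]
unit clause [-5] forces x5=F; simplify:
  drop 5 from [5] -> [] (empty!)
  satisfied 2 clause(s); 3 remain; assigned so far: [1, 5]
CONFLICT (empty clause)

Answer: 2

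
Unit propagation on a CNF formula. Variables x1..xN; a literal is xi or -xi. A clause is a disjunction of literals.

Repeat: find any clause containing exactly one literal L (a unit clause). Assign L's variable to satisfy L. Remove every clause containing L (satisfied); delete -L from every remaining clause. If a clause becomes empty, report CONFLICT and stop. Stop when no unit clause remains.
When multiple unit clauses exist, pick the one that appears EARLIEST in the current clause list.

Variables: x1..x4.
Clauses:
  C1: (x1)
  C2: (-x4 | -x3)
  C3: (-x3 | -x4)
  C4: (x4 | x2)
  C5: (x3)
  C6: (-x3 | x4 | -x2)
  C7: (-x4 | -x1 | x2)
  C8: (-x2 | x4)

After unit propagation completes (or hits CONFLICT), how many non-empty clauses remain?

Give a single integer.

unit clause [1] forces x1=T; simplify:
  drop -1 from [-4, -1, 2] -> [-4, 2]
  satisfied 1 clause(s); 7 remain; assigned so far: [1]
unit clause [3] forces x3=T; simplify:
  drop -3 from [-4, -3] -> [-4]
  drop -3 from [-3, -4] -> [-4]
  drop -3 from [-3, 4, -2] -> [4, -2]
  satisfied 1 clause(s); 6 remain; assigned so far: [1, 3]
unit clause [-4] forces x4=F; simplify:
  drop 4 from [4, 2] -> [2]
  drop 4 from [4, -2] -> [-2]
  drop 4 from [-2, 4] -> [-2]
  satisfied 3 clause(s); 3 remain; assigned so far: [1, 3, 4]
unit clause [2] forces x2=T; simplify:
  drop -2 from [-2] -> [] (empty!)
  drop -2 from [-2] -> [] (empty!)
  satisfied 1 clause(s); 2 remain; assigned so far: [1, 2, 3, 4]
CONFLICT (empty clause)

Answer: 0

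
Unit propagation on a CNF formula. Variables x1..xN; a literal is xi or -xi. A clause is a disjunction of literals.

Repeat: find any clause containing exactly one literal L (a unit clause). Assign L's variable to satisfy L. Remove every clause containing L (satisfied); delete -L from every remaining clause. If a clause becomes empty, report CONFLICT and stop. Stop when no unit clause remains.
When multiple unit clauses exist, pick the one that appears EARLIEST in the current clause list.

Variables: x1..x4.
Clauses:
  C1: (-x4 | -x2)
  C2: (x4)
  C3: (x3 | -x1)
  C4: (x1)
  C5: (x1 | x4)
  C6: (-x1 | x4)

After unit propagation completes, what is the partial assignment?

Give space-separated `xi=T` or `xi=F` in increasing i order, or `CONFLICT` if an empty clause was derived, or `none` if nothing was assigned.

Answer: x1=T x2=F x3=T x4=T

Derivation:
unit clause [4] forces x4=T; simplify:
  drop -4 from [-4, -2] -> [-2]
  satisfied 3 clause(s); 3 remain; assigned so far: [4]
unit clause [-2] forces x2=F; simplify:
  satisfied 1 clause(s); 2 remain; assigned so far: [2, 4]
unit clause [1] forces x1=T; simplify:
  drop -1 from [3, -1] -> [3]
  satisfied 1 clause(s); 1 remain; assigned so far: [1, 2, 4]
unit clause [3] forces x3=T; simplify:
  satisfied 1 clause(s); 0 remain; assigned so far: [1, 2, 3, 4]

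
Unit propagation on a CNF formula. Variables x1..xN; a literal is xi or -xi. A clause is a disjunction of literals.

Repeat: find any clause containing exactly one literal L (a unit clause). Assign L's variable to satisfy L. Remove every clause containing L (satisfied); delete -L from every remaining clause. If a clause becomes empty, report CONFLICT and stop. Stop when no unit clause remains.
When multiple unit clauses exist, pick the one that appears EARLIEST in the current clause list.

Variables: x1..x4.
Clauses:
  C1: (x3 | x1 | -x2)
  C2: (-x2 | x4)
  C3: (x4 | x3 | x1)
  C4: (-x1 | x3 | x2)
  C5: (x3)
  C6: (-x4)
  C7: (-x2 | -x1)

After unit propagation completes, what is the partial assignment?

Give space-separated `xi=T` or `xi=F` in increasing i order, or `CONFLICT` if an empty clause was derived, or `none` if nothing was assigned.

unit clause [3] forces x3=T; simplify:
  satisfied 4 clause(s); 3 remain; assigned so far: [3]
unit clause [-4] forces x4=F; simplify:
  drop 4 from [-2, 4] -> [-2]
  satisfied 1 clause(s); 2 remain; assigned so far: [3, 4]
unit clause [-2] forces x2=F; simplify:
  satisfied 2 clause(s); 0 remain; assigned so far: [2, 3, 4]

Answer: x2=F x3=T x4=F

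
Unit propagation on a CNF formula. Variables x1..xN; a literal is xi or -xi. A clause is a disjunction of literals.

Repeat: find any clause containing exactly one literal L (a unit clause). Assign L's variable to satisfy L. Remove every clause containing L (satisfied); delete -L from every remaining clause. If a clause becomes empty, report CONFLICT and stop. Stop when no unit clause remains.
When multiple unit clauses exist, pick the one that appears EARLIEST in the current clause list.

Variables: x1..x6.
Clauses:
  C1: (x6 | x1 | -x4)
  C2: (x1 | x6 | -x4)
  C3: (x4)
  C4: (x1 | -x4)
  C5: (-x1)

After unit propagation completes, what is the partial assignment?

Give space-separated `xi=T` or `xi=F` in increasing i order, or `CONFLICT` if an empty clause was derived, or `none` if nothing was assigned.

unit clause [4] forces x4=T; simplify:
  drop -4 from [6, 1, -4] -> [6, 1]
  drop -4 from [1, 6, -4] -> [1, 6]
  drop -4 from [1, -4] -> [1]
  satisfied 1 clause(s); 4 remain; assigned so far: [4]
unit clause [1] forces x1=T; simplify:
  drop -1 from [-1] -> [] (empty!)
  satisfied 3 clause(s); 1 remain; assigned so far: [1, 4]
CONFLICT (empty clause)

Answer: CONFLICT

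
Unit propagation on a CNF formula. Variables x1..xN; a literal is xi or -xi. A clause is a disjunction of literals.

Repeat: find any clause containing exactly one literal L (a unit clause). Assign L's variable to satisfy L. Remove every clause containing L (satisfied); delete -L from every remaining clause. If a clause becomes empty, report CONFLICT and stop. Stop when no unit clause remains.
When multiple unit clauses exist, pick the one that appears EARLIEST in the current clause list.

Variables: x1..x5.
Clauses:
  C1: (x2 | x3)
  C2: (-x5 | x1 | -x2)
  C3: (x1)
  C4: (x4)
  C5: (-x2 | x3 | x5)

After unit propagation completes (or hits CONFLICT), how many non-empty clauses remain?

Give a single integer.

unit clause [1] forces x1=T; simplify:
  satisfied 2 clause(s); 3 remain; assigned so far: [1]
unit clause [4] forces x4=T; simplify:
  satisfied 1 clause(s); 2 remain; assigned so far: [1, 4]

Answer: 2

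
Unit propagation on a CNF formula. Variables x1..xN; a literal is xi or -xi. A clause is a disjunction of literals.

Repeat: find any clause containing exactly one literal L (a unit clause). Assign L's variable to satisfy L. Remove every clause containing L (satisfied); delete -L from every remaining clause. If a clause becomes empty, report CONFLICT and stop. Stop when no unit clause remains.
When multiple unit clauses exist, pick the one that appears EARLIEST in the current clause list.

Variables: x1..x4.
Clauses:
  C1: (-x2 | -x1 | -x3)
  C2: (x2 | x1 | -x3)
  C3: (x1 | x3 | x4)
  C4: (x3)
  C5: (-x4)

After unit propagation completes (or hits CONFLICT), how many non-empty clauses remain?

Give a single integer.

Answer: 2

Derivation:
unit clause [3] forces x3=T; simplify:
  drop -3 from [-2, -1, -3] -> [-2, -1]
  drop -3 from [2, 1, -3] -> [2, 1]
  satisfied 2 clause(s); 3 remain; assigned so far: [3]
unit clause [-4] forces x4=F; simplify:
  satisfied 1 clause(s); 2 remain; assigned so far: [3, 4]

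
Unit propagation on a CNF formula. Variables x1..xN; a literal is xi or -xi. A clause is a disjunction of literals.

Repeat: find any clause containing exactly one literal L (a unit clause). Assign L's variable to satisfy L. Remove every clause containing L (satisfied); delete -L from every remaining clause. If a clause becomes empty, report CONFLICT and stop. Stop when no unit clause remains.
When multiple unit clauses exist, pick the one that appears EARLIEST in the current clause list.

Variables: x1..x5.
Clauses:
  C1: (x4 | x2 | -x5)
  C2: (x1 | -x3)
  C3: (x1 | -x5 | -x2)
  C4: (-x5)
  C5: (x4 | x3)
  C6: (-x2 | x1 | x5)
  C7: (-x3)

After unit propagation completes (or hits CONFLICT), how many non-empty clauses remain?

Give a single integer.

Answer: 1

Derivation:
unit clause [-5] forces x5=F; simplify:
  drop 5 from [-2, 1, 5] -> [-2, 1]
  satisfied 3 clause(s); 4 remain; assigned so far: [5]
unit clause [-3] forces x3=F; simplify:
  drop 3 from [4, 3] -> [4]
  satisfied 2 clause(s); 2 remain; assigned so far: [3, 5]
unit clause [4] forces x4=T; simplify:
  satisfied 1 clause(s); 1 remain; assigned so far: [3, 4, 5]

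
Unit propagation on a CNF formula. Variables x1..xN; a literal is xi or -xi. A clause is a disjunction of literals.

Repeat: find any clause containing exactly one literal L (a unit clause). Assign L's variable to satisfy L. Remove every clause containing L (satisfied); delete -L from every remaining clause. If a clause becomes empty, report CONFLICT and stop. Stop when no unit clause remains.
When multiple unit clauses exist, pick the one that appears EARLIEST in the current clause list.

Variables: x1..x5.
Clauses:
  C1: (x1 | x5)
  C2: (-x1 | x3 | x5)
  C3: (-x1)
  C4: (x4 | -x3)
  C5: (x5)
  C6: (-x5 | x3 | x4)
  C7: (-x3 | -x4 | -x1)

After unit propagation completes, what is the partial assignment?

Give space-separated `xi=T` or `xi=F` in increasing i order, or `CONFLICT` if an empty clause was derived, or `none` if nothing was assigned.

unit clause [-1] forces x1=F; simplify:
  drop 1 from [1, 5] -> [5]
  satisfied 3 clause(s); 4 remain; assigned so far: [1]
unit clause [5] forces x5=T; simplify:
  drop -5 from [-5, 3, 4] -> [3, 4]
  satisfied 2 clause(s); 2 remain; assigned so far: [1, 5]

Answer: x1=F x5=T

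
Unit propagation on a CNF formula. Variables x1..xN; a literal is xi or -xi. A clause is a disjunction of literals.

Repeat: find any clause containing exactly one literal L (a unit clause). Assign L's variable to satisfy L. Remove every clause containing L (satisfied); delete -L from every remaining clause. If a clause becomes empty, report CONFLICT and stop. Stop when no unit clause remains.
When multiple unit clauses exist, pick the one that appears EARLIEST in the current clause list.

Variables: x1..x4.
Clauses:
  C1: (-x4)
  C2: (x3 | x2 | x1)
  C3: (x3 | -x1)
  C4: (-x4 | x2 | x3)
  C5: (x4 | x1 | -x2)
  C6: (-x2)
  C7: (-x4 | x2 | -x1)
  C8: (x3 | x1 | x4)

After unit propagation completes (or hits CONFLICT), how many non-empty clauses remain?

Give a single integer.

Answer: 3

Derivation:
unit clause [-4] forces x4=F; simplify:
  drop 4 from [4, 1, -2] -> [1, -2]
  drop 4 from [3, 1, 4] -> [3, 1]
  satisfied 3 clause(s); 5 remain; assigned so far: [4]
unit clause [-2] forces x2=F; simplify:
  drop 2 from [3, 2, 1] -> [3, 1]
  satisfied 2 clause(s); 3 remain; assigned so far: [2, 4]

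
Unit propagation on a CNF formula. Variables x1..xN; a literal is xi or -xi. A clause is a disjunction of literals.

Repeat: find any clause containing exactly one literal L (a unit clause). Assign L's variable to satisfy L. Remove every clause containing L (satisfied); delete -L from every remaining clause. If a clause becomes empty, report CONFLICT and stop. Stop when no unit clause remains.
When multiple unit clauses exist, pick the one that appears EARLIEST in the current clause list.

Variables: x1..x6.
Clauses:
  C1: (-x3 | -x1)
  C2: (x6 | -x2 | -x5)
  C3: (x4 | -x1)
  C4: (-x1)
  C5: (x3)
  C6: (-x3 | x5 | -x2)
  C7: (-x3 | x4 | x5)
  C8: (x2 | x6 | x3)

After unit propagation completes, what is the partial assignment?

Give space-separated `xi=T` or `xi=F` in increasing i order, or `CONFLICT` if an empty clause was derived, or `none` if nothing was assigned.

unit clause [-1] forces x1=F; simplify:
  satisfied 3 clause(s); 5 remain; assigned so far: [1]
unit clause [3] forces x3=T; simplify:
  drop -3 from [-3, 5, -2] -> [5, -2]
  drop -3 from [-3, 4, 5] -> [4, 5]
  satisfied 2 clause(s); 3 remain; assigned so far: [1, 3]

Answer: x1=F x3=T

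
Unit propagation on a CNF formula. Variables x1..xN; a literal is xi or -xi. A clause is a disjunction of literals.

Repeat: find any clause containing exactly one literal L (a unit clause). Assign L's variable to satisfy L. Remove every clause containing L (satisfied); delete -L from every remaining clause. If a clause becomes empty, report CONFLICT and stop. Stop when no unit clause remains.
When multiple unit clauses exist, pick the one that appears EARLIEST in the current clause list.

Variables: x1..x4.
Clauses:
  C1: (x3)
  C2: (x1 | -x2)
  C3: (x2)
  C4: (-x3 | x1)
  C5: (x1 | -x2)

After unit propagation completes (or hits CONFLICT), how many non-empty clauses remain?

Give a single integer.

unit clause [3] forces x3=T; simplify:
  drop -3 from [-3, 1] -> [1]
  satisfied 1 clause(s); 4 remain; assigned so far: [3]
unit clause [2] forces x2=T; simplify:
  drop -2 from [1, -2] -> [1]
  drop -2 from [1, -2] -> [1]
  satisfied 1 clause(s); 3 remain; assigned so far: [2, 3]
unit clause [1] forces x1=T; simplify:
  satisfied 3 clause(s); 0 remain; assigned so far: [1, 2, 3]

Answer: 0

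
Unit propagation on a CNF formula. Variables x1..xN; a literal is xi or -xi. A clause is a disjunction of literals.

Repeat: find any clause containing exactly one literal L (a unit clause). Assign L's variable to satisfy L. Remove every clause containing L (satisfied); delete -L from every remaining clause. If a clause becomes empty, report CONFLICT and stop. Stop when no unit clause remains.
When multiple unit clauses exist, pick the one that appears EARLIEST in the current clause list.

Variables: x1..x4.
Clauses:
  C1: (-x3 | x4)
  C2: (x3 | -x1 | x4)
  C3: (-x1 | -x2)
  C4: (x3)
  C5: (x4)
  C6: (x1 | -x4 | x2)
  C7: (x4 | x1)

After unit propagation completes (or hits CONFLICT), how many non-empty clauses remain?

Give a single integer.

Answer: 2

Derivation:
unit clause [3] forces x3=T; simplify:
  drop -3 from [-3, 4] -> [4]
  satisfied 2 clause(s); 5 remain; assigned so far: [3]
unit clause [4] forces x4=T; simplify:
  drop -4 from [1, -4, 2] -> [1, 2]
  satisfied 3 clause(s); 2 remain; assigned so far: [3, 4]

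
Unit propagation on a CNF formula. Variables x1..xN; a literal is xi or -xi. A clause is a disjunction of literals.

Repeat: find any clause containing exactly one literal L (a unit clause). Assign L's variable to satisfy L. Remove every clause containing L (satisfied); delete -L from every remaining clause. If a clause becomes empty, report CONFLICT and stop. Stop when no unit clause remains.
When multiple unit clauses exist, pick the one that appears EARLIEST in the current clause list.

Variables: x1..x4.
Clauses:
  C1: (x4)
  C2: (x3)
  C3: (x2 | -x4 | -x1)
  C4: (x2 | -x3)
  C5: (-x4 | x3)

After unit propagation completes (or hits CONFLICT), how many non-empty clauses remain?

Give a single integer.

unit clause [4] forces x4=T; simplify:
  drop -4 from [2, -4, -1] -> [2, -1]
  drop -4 from [-4, 3] -> [3]
  satisfied 1 clause(s); 4 remain; assigned so far: [4]
unit clause [3] forces x3=T; simplify:
  drop -3 from [2, -3] -> [2]
  satisfied 2 clause(s); 2 remain; assigned so far: [3, 4]
unit clause [2] forces x2=T; simplify:
  satisfied 2 clause(s); 0 remain; assigned so far: [2, 3, 4]

Answer: 0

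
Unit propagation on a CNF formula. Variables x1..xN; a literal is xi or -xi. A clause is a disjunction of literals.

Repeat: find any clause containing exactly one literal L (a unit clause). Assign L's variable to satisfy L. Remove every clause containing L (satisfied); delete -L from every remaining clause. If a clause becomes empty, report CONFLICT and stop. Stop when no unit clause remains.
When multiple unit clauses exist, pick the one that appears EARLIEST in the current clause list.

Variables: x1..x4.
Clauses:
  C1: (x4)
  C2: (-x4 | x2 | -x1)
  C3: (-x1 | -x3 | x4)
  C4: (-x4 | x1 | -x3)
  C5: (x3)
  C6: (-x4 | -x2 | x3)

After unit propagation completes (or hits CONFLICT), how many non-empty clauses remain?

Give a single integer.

Answer: 0

Derivation:
unit clause [4] forces x4=T; simplify:
  drop -4 from [-4, 2, -1] -> [2, -1]
  drop -4 from [-4, 1, -3] -> [1, -3]
  drop -4 from [-4, -2, 3] -> [-2, 3]
  satisfied 2 clause(s); 4 remain; assigned so far: [4]
unit clause [3] forces x3=T; simplify:
  drop -3 from [1, -3] -> [1]
  satisfied 2 clause(s); 2 remain; assigned so far: [3, 4]
unit clause [1] forces x1=T; simplify:
  drop -1 from [2, -1] -> [2]
  satisfied 1 clause(s); 1 remain; assigned so far: [1, 3, 4]
unit clause [2] forces x2=T; simplify:
  satisfied 1 clause(s); 0 remain; assigned so far: [1, 2, 3, 4]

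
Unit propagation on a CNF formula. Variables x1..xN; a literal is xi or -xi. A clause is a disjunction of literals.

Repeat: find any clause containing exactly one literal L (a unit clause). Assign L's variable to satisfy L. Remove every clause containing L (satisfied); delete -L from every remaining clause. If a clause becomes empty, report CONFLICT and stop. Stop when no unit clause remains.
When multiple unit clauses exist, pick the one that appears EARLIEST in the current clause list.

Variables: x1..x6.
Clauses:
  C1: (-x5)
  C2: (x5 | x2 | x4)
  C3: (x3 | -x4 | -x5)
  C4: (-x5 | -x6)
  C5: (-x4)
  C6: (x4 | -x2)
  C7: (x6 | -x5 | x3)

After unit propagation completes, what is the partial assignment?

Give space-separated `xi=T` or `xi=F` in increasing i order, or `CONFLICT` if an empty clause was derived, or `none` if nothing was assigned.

Answer: CONFLICT

Derivation:
unit clause [-5] forces x5=F; simplify:
  drop 5 from [5, 2, 4] -> [2, 4]
  satisfied 4 clause(s); 3 remain; assigned so far: [5]
unit clause [-4] forces x4=F; simplify:
  drop 4 from [2, 4] -> [2]
  drop 4 from [4, -2] -> [-2]
  satisfied 1 clause(s); 2 remain; assigned so far: [4, 5]
unit clause [2] forces x2=T; simplify:
  drop -2 from [-2] -> [] (empty!)
  satisfied 1 clause(s); 1 remain; assigned so far: [2, 4, 5]
CONFLICT (empty clause)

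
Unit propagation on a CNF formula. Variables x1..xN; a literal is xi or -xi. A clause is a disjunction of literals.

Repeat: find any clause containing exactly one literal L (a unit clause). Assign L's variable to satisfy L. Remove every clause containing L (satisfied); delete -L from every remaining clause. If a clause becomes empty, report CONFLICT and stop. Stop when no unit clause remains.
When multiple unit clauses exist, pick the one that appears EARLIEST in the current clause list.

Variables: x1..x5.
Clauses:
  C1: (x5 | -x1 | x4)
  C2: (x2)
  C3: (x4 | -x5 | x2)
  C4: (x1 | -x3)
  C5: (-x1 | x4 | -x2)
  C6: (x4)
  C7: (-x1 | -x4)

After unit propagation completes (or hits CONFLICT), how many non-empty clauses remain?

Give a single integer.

Answer: 0

Derivation:
unit clause [2] forces x2=T; simplify:
  drop -2 from [-1, 4, -2] -> [-1, 4]
  satisfied 2 clause(s); 5 remain; assigned so far: [2]
unit clause [4] forces x4=T; simplify:
  drop -4 from [-1, -4] -> [-1]
  satisfied 3 clause(s); 2 remain; assigned so far: [2, 4]
unit clause [-1] forces x1=F; simplify:
  drop 1 from [1, -3] -> [-3]
  satisfied 1 clause(s); 1 remain; assigned so far: [1, 2, 4]
unit clause [-3] forces x3=F; simplify:
  satisfied 1 clause(s); 0 remain; assigned so far: [1, 2, 3, 4]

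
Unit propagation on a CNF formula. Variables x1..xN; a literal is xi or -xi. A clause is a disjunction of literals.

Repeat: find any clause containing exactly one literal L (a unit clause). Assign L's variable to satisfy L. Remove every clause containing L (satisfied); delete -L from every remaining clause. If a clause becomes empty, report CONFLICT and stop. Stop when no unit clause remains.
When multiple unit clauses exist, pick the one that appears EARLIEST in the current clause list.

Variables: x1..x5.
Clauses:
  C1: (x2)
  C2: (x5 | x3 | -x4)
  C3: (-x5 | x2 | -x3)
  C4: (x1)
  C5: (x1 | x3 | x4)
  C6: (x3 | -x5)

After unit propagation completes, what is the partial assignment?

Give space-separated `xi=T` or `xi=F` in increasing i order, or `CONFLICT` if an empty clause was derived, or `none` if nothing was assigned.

unit clause [2] forces x2=T; simplify:
  satisfied 2 clause(s); 4 remain; assigned so far: [2]
unit clause [1] forces x1=T; simplify:
  satisfied 2 clause(s); 2 remain; assigned so far: [1, 2]

Answer: x1=T x2=T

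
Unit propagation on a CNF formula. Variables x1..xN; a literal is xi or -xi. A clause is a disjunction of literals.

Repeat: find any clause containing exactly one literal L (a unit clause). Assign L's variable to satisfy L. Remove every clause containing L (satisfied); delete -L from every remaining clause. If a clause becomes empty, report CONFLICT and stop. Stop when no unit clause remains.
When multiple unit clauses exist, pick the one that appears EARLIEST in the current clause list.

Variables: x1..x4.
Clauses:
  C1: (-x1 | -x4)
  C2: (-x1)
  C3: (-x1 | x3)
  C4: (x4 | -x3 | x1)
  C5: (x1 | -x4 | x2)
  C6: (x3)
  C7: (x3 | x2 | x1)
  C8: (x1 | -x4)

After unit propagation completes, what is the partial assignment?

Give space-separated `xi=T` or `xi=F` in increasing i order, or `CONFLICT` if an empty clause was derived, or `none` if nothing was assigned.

unit clause [-1] forces x1=F; simplify:
  drop 1 from [4, -3, 1] -> [4, -3]
  drop 1 from [1, -4, 2] -> [-4, 2]
  drop 1 from [3, 2, 1] -> [3, 2]
  drop 1 from [1, -4] -> [-4]
  satisfied 3 clause(s); 5 remain; assigned so far: [1]
unit clause [3] forces x3=T; simplify:
  drop -3 from [4, -3] -> [4]
  satisfied 2 clause(s); 3 remain; assigned so far: [1, 3]
unit clause [4] forces x4=T; simplify:
  drop -4 from [-4, 2] -> [2]
  drop -4 from [-4] -> [] (empty!)
  satisfied 1 clause(s); 2 remain; assigned so far: [1, 3, 4]
CONFLICT (empty clause)

Answer: CONFLICT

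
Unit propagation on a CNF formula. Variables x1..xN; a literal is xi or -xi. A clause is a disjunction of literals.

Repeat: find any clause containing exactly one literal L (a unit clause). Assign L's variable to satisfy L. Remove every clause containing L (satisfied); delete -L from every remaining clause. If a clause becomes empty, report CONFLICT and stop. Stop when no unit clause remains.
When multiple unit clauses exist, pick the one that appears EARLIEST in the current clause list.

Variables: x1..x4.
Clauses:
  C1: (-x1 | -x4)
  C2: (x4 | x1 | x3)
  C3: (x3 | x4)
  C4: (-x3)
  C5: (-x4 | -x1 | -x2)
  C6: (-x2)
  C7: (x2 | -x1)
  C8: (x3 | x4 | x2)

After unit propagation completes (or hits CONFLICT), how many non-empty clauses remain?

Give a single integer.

Answer: 0

Derivation:
unit clause [-3] forces x3=F; simplify:
  drop 3 from [4, 1, 3] -> [4, 1]
  drop 3 from [3, 4] -> [4]
  drop 3 from [3, 4, 2] -> [4, 2]
  satisfied 1 clause(s); 7 remain; assigned so far: [3]
unit clause [4] forces x4=T; simplify:
  drop -4 from [-1, -4] -> [-1]
  drop -4 from [-4, -1, -2] -> [-1, -2]
  satisfied 3 clause(s); 4 remain; assigned so far: [3, 4]
unit clause [-1] forces x1=F; simplify:
  satisfied 3 clause(s); 1 remain; assigned so far: [1, 3, 4]
unit clause [-2] forces x2=F; simplify:
  satisfied 1 clause(s); 0 remain; assigned so far: [1, 2, 3, 4]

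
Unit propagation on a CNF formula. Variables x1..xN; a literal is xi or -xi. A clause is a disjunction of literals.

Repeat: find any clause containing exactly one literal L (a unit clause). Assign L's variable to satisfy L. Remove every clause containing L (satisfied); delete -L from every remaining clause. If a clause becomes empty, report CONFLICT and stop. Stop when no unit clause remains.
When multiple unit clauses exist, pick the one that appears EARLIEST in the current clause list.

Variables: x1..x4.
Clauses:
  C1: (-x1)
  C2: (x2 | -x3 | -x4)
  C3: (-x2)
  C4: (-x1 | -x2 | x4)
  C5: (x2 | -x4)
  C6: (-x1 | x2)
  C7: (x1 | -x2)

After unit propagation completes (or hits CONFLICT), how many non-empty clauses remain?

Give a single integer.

Answer: 0

Derivation:
unit clause [-1] forces x1=F; simplify:
  drop 1 from [1, -2] -> [-2]
  satisfied 3 clause(s); 4 remain; assigned so far: [1]
unit clause [-2] forces x2=F; simplify:
  drop 2 from [2, -3, -4] -> [-3, -4]
  drop 2 from [2, -4] -> [-4]
  satisfied 2 clause(s); 2 remain; assigned so far: [1, 2]
unit clause [-4] forces x4=F; simplify:
  satisfied 2 clause(s); 0 remain; assigned so far: [1, 2, 4]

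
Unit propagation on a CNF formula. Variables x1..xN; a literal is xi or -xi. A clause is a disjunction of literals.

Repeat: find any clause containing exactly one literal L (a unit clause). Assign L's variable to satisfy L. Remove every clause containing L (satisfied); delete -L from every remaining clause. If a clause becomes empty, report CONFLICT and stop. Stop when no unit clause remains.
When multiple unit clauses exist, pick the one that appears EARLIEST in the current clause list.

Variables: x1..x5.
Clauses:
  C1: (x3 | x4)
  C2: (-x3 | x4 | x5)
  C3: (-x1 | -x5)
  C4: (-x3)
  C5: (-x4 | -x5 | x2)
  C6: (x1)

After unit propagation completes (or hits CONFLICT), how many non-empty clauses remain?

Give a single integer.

unit clause [-3] forces x3=F; simplify:
  drop 3 from [3, 4] -> [4]
  satisfied 2 clause(s); 4 remain; assigned so far: [3]
unit clause [4] forces x4=T; simplify:
  drop -4 from [-4, -5, 2] -> [-5, 2]
  satisfied 1 clause(s); 3 remain; assigned so far: [3, 4]
unit clause [1] forces x1=T; simplify:
  drop -1 from [-1, -5] -> [-5]
  satisfied 1 clause(s); 2 remain; assigned so far: [1, 3, 4]
unit clause [-5] forces x5=F; simplify:
  satisfied 2 clause(s); 0 remain; assigned so far: [1, 3, 4, 5]

Answer: 0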